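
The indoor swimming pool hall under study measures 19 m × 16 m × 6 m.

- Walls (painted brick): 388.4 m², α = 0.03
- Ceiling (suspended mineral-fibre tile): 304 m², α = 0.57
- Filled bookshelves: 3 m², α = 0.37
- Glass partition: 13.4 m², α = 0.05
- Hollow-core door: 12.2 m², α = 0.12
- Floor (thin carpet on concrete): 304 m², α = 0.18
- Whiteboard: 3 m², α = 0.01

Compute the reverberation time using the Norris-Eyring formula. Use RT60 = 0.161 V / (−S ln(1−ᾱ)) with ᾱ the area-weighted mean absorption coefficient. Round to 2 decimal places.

1.06 s

S = Σ Sᵢ = 1028.0 m².
Σ(Sᵢαᵢ) = 388.4×0.03 + 304×0.57 + 3×0.37 + 13.4×0.05 + 12.2×0.12 + 304×0.18 + 3×0.01 = 242.926.
ᾱ = 242.926 / 1028.0 = 0.2363.
−S·ln(1−ᾱ) = −1028.0 × ln(1 − 0.2363) = 277.128.
V = 19 × 16 × 6 = 1824 m³.
RT60 = 0.161 × 1824 / 277.128 = 1.06 s.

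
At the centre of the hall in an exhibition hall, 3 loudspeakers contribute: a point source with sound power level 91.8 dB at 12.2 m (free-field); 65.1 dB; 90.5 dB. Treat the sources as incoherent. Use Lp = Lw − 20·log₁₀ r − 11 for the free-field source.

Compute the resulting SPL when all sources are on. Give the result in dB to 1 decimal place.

Source at 12.2 m: Lp = 91.8 − 20·log₁₀(12.2) − 11 = 59.1 dB.
Σ 10^(Lᵢ/10) = 1.126e+09.
Combined level = 10 log₁₀(1.126e+09) = 90.5 dB.

90.5 dB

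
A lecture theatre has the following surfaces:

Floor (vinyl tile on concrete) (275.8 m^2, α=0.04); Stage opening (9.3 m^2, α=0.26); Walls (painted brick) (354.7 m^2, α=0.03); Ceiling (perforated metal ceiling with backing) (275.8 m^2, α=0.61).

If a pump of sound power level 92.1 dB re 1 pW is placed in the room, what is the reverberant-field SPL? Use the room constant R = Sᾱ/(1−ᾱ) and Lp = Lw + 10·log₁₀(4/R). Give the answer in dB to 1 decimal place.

74.3 dB

A = 192.329 sabins; S = 915.6 m^2.
ᾱ = 192.329/915.6 = 0.2101; R = Sᾱ/(1−ᾱ) = 192.329/(1−0.2101) = 243.485 m^2.
Lp = Lw + 10 log₁₀(4/R) = 92.1 -17.84 = 74.3 dB.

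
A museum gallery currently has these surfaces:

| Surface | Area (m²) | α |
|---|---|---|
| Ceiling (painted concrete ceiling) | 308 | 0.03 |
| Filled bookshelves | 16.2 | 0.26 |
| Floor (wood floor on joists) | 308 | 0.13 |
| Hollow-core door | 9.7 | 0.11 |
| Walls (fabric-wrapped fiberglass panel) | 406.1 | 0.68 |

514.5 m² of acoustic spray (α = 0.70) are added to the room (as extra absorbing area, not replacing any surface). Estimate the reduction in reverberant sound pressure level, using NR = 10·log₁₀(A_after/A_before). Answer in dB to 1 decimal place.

3.2 dB

Equivalent absorption area: A_before = 308*0.03 + 16.2*0.26 + 308*0.13 + 9.7*0.11 + 406.1*0.68 = 330.707 m².
Treatment contributes 514.5·0.70 = 360.150 sabins.
A_after = 330.707 + 360.150 = 690.857 sabins.
Reduction = 10 log₁₀(A_after/A_before) = 10 log₁₀(2.0890) = 3.2 dB.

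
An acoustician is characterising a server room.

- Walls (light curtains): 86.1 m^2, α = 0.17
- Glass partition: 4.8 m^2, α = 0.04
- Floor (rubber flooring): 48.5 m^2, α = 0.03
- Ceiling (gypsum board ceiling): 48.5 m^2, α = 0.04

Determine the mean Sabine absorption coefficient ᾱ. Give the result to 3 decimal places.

Total surface area S = 187.9 m^2.
Weighted sum Σ Sα = 18.224.
ᾱ = A/S = 0.097.

0.097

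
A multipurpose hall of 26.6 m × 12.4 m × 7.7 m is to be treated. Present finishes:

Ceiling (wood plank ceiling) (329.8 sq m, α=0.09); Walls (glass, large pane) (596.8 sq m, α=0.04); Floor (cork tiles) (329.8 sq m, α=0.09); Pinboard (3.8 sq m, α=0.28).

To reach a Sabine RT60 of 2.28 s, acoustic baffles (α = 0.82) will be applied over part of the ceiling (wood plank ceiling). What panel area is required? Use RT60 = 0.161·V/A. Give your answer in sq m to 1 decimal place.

130.2

Total absorption A₁ = 329.8·0.09 + 596.8·0.04 + 329.8·0.09 + 3.8·0.28
  = 29.682 + 23.872 + 29.682 + 1.064 = 84.300 sq m sabins.
V = 2539.768 m³. Target absorption A₂ = 0.161 × 2539.768 / 2.28 = 179.343 sabins.
ΔA needed = 179.343 − 84.300 = 95.043 sabins.
Net gain per sq m: Δα = 0.82 − 0.09 = 0.73.
Area = ΔA/Δα = 95.043/0.73 = 130.2 sq m.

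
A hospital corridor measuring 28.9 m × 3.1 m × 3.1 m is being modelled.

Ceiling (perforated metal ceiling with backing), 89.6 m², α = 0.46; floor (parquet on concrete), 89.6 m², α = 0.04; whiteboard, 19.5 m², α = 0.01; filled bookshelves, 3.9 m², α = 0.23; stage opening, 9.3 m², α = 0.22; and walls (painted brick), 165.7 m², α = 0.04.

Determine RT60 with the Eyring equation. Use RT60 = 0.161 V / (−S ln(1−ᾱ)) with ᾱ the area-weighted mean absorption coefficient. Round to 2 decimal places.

S = Σ Sᵢ = 377.6 m².
Absorption A = 89.6×0.46 + 89.6×0.04 + 19.5×0.01 + 3.9×0.23 + 9.3×0.22 + 165.7×0.04 = 54.566 sabins.
ᾱ = 54.566 / 377.6 = 0.1445.
−S·ln(1−ᾱ) = −377.6 × ln(1 − 0.1445) = 58.932.
V = 28.9 × 3.1 × 3.1 = 277.729 m³.
T = 0.161·V/[−S·ln(1−ᾱ)] = 0.161·277.729/58.932 = 0.76 s.

0.76 sec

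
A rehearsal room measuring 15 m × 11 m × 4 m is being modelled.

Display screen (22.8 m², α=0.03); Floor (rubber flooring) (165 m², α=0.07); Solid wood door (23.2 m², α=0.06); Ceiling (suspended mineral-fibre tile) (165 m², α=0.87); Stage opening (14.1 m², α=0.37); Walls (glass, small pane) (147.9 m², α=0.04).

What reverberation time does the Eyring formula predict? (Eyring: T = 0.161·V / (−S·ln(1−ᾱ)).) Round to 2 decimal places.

0.53 s

S = Σ Sᵢ = 538.0 m².
Σ(Sᵢαᵢ) = 22.8×0.03 + 165×0.07 + 23.2×0.06 + 165×0.87 + 14.1×0.37 + 147.9×0.04 = 168.309.
Mean coefficient ᾱ = A/S = 0.3128.
Eyring denominator: −S ln(1−ᾱ) = 201.820.
V = 15 × 11 × 4 = 660 m³.
T = 0.161·V/[−S·ln(1−ᾱ)] = 0.161·660/201.820 = 0.53 s.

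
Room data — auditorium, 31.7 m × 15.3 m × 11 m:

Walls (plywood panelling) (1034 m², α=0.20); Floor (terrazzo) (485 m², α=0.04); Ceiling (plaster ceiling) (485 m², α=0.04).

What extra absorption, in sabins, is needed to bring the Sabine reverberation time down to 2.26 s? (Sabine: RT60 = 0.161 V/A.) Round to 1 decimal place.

A₁ = Σ Sᵢαᵢ = 1034·0.20 + 485·0.04 + 485·0.04 = 245.600 sabins.
V = 5335.11 m³. Required absorption A₂ = 0.161 × 5335.11 / 2.26 = 380.068 sabins.
ΔA = A₂ − A₁ = 380.068 − 245.600 = 134.5 sabins.

134.5 sabins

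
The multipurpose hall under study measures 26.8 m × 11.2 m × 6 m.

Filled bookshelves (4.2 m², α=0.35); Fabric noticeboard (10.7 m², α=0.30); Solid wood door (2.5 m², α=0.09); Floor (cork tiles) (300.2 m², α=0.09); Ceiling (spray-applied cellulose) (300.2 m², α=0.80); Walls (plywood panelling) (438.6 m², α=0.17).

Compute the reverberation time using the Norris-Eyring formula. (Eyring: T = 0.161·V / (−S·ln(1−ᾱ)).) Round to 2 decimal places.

0.69 s

Total surface area S = 4.2 + 10.7 + 2.5 + 300.2 + 300.2 + 438.6 = 1056.4 m².
Absorption A = 4.2·0.35 + 10.7·0.30 + 2.5·0.09 + 300.2·0.09 + 300.2·0.80 + 438.6·0.17 = 346.645 sabins.
ᾱ = 346.645 / 1056.4 = 0.3281.
Eyring denominator: −S ln(1−ᾱ) = 420.073.
V = 26.8 × 11.2 × 6 = 1800.96 m³.
RT60 = 0.161 × 1800.96 / 420.073 = 0.69 s.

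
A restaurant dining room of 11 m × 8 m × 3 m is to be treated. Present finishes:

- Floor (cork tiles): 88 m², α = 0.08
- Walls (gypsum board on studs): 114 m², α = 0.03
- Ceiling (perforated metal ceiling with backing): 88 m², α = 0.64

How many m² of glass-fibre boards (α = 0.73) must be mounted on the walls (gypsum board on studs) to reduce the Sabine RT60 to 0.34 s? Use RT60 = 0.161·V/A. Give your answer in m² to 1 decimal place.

83.2

Total absorption A₁ = 88*0.08 + 114*0.03 + 88*0.64
  = 7.040 + 3.420 + 56.320 = 66.780 m² sabins.
V = 264 m³. Target absorption A₂ = 0.161 × 264 / 0.34 = 125.012 sabins.
ΔA needed = 125.012 − 66.780 = 58.232 sabins.
Net gain per m²: Δα = 0.73 − 0.03 = 0.70.
Area = ΔA/Δα = 58.232/0.70 = 83.2 m².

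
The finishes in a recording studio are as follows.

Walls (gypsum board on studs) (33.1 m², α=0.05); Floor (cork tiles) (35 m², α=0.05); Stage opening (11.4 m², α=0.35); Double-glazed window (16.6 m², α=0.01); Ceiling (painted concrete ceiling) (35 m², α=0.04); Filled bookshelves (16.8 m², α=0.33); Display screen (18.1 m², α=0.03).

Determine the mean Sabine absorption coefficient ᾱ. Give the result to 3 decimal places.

0.091

S = Σ Sᵢ = 33.1 + 35 + 11.4 + 16.6 + 35 + 16.8 + 18.1 = 166.0 m².
Weighted sum Σ Sα = 15.048.
ᾱ = 15.048 / 166.0 = 0.091.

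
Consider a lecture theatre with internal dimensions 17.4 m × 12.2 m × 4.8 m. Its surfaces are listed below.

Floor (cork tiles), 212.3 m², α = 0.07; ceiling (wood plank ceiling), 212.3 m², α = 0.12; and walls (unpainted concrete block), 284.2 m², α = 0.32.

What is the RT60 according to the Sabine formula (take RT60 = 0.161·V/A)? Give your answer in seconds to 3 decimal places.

1.250 sec

A = Σ Sᵢαᵢ = 212.3×0.07 + 212.3×0.12 + 284.2×0.32 = 131.281 sabins.
Volume V = 17.4 × 12.2 × 4.8 = 1018.944 m³.
RT60 = 0.161 · V / A = 0.161 × 1018.944 / 131.281 = 1.250 s.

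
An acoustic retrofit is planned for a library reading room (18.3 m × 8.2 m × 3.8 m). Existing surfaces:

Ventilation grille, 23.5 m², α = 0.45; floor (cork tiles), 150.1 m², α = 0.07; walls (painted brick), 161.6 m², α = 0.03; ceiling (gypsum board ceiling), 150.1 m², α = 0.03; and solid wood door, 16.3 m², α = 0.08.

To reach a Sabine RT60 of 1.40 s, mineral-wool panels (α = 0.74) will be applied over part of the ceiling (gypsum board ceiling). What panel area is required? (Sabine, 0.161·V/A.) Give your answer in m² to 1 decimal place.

Summing Sᵢαᵢ: 10.575 + 10.507 + 4.848 + 4.503 + 1.304 → A₁ = 31.737 sabins.
V = 570.228 m³. Target absorption A₂ = 0.161 × 570.228 / 1.40 = 65.576 sabins.
Absorption to add: 65.576 − 31.737 = 33.839 sabins.
Net gain per m²: Δα = 0.74 − 0.03 = 0.71.
Panel area = 33.839 / 0.71 = 47.7 m².

47.7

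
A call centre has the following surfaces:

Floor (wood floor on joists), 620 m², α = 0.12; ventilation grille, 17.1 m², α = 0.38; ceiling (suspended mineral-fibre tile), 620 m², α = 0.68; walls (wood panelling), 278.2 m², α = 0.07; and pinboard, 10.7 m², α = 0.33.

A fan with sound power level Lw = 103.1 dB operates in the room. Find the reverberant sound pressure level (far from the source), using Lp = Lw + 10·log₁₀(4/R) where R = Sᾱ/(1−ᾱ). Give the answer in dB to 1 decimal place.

Σ(Sᵢαᵢ) = 620×0.12 + 17.1×0.38 + 620×0.68 + 278.2×0.07 + 10.7×0.33 = 525.503; total area S = 1546.0 m².
ᾱ = 525.503/1546.0 = 0.3399; R = Sᾱ/(1−ᾱ) = 525.503/(1−0.3399) = 796.096 m².
Lp = Lw + 10 log₁₀(4/R) = 103.1 -22.99 = 80.1 dB.

80.1 dB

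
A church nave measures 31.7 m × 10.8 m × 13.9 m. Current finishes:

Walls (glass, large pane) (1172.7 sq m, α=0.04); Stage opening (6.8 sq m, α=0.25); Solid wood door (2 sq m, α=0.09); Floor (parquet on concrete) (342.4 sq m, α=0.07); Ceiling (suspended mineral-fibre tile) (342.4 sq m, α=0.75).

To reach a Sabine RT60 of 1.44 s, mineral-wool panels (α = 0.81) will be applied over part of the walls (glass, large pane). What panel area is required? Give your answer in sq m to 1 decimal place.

A₁ = Σ Sᵢαᵢ = 1172.7·0.04 + 6.8·0.25 + 2·0.09 + 342.4·0.07 + 342.4·0.75 = 329.556 sabins.
V = 4758.804 m³. Target absorption A₂ = 0.161 × 4758.804 / 1.44 = 532.061 sabins.
ΔA needed = 532.061 − 329.556 = 202.505 sabins.
Each sq m of panel replacing the walls (glass, large pane) adds (0.81 − 0.04) = 0.77 sabins.
Area = ΔA/Δα = 202.505/0.77 = 263.0 sq m.

263.0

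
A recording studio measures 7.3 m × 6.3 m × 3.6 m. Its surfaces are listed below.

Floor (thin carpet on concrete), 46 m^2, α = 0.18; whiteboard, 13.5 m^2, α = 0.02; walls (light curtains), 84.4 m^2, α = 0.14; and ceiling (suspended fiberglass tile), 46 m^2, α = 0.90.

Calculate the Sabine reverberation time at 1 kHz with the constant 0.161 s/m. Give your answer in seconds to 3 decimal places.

Summing Sᵢαᵢ: 8.280 + 0.270 + 11.816 + 41.400 → A = 61.766 sabins.
Volume V = 7.3 × 6.3 × 3.6 = 165.564 m³.
Sabine: RT60 = 0.161 × 165.564 / 61.766 = 0.432 s.

0.432 sec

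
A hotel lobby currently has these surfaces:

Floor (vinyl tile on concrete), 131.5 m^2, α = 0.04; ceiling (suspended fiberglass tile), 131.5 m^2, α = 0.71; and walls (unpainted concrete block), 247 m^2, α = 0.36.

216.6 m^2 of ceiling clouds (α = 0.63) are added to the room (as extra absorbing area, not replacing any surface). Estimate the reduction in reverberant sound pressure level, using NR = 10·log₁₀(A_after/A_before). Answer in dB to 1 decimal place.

2.4 dB

Equivalent absorption area: A_before = 131.5×0.04 + 131.5×0.71 + 247×0.36 = 187.545 m^2.
Added absorption = 216.6 × 0.63 = 136.458 sabins.
A_after = 187.545 + 136.458 = 324.003 sabins.
NR = 10·log₁₀(324.003/187.545) = 2.4 dB.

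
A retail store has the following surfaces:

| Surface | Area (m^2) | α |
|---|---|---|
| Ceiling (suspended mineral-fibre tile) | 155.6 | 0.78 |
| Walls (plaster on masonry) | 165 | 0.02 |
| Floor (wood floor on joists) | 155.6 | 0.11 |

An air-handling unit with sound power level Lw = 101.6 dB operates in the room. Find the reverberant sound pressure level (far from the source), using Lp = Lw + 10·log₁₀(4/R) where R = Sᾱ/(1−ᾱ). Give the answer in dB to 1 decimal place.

Σ(Sᵢαᵢ) = 155.6·0.78 + 165·0.02 + 155.6·0.11 = 141.784; total area S = 476.2 m^2.
ᾱ = 0.2977, so room constant R = A/(1−ᾱ) = 201.885 m^2.
Lp = Lw + 10 log₁₀(4/R) = 101.6 -17.03 = 84.6 dB.

84.6 dB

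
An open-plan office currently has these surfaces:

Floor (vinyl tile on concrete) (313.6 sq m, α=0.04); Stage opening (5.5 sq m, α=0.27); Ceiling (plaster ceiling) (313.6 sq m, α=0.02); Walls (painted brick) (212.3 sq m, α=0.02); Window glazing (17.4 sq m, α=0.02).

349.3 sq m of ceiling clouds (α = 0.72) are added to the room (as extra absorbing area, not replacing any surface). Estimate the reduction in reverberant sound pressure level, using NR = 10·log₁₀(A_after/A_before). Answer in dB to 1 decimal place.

10.5 dB

Equivalent absorption area: A_before = 313.6×0.04 + 5.5×0.27 + 313.6×0.02 + 212.3×0.02 + 17.4×0.02 = 24.895 sq m.
Treatment contributes 349.3·0.72 = 251.496 sabins.
New total A_after = 276.391 sabins.
Reduction = 10 log₁₀(A_after/A_before) = 10 log₁₀(11.1023) = 10.5 dB.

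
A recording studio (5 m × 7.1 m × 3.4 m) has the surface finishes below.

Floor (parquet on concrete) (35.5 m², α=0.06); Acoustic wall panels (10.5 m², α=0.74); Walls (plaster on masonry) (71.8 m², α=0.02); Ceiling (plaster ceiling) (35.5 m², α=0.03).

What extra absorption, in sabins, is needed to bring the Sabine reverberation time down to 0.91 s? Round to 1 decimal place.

A₁ = Σ Sᵢαᵢ = 35.5×0.06 + 10.5×0.74 + 71.8×0.02 + 35.5×0.03 = 12.401 sabins.
Target A₂ = 0.161·120.7/0.91 = 21.355 sabins (V = 120.7 m³).
Additional absorption ΔA = 21.355 − 12.401 = 9.0 sabins.

9.0 sabins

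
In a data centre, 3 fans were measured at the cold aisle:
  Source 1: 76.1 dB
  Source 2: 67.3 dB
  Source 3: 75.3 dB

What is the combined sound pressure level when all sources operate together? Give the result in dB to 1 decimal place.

79.0 dB

Converting to relative power and adding: 10^(76.1/10) + 10^(67.3/10) + 10^(75.3/10) = 7.999e+07.
L_total = 10·log₁₀(7.999e+07) = 79.0 dB.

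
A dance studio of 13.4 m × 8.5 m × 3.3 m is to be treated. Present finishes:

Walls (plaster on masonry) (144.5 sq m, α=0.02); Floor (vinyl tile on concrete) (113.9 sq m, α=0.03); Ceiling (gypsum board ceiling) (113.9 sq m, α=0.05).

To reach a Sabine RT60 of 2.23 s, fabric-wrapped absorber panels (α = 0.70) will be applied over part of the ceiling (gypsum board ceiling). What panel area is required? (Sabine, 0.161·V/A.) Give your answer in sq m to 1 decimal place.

23.3

Summing Sᵢαᵢ: 2.890 + 3.417 + 5.695 → A₁ = 12.002 sabins.
V = 375.87 m³. Target absorption A₂ = 0.161 × 375.87 / 2.23 = 27.137 sabins.
Absorption to add: 27.137 − 12.002 = 15.135 sabins.
Net gain per sq m: Δα = 0.70 − 0.05 = 0.65.
Panel area = 15.135 / 0.65 = 23.3 sq m.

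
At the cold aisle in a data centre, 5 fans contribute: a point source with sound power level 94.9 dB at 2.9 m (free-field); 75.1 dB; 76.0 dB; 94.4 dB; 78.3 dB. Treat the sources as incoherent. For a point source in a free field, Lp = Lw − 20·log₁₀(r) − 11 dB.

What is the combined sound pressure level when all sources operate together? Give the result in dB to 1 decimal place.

Source at 2.9 m: Lp = 94.9 − 20·log₁₀(2.9) − 11 = 74.7 dB.
Converting to relative power and adding: 10^(74.7/10) + 10^(75.1/10) + 10^(76.0/10) + 10^(94.4/10) + 10^(78.3/10) = 2.924e+09.
Combined level = 10 log₁₀(2.924e+09) = 94.7 dB.

94.7 dB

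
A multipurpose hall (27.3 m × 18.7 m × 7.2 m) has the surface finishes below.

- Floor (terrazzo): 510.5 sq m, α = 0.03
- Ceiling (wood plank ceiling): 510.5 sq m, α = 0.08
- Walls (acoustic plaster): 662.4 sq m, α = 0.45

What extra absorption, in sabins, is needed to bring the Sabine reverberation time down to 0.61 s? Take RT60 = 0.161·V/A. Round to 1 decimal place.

615.9 sabins

Equivalent absorption area: A₁ = 510.5*0.03 + 510.5*0.08 + 662.4*0.45 = 354.235 sq m.
Target A₂ = 0.161·3675.672/0.61 = 970.136 sabins (V = 3675.672 m³).
Additional absorption ΔA = 970.136 − 354.235 = 615.9 sabins.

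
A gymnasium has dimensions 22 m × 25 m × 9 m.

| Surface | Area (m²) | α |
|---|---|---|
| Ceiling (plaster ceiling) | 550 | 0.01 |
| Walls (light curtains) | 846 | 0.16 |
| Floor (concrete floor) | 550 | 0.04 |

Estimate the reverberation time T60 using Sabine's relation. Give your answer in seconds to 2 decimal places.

Equivalent absorption area: A = 550·0.01 + 846·0.16 + 550·0.04 = 162.860 m².
Room volume: 4950 m³.
T = 0.161 V/A = 0.161·4950/162.860 = 4.89 s.

4.89 seconds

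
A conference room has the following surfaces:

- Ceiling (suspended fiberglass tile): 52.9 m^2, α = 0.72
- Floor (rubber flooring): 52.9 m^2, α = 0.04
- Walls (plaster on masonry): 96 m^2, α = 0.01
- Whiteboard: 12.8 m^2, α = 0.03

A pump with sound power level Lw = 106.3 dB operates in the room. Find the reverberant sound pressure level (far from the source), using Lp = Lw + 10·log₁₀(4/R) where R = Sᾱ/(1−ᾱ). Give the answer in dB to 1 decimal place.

95.2 dB

Σ(Sᵢαᵢ) = 52.9×0.72 + 52.9×0.04 + 96×0.01 + 12.8×0.03 = 41.548; total area S = 214.6 m^2.
ᾱ = 0.1936, so room constant R = A/(1−ᾱ) = 51.523 m^2.
Lp = Lw + 10 log₁₀(4/R) = 106.3 -11.10 = 95.2 dB.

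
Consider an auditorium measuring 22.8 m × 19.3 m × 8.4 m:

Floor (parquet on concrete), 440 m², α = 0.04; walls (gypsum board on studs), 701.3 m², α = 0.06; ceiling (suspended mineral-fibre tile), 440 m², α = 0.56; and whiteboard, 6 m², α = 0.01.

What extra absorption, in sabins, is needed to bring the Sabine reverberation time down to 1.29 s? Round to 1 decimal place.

Summing Sᵢαᵢ: 17.600 + 42.078 + 246.400 + 0.060 → A₁ = 306.138 sabins.
For T = 1.29 s, need A₂ = 0.161·V/T = 0.161·3696.336/1.29 = 461.326 sabins.
Additional absorption ΔA = 461.326 − 306.138 = 155.2 sabins.

155.2 sabins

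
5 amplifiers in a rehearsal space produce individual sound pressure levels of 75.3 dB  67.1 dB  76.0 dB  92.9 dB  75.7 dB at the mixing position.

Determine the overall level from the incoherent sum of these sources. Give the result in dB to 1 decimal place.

93.2 dB

Σ 10^(Lᵢ/10) = 2.066e+09.
Back to dB: 10·log₁₀ Σ = 93.2 dB.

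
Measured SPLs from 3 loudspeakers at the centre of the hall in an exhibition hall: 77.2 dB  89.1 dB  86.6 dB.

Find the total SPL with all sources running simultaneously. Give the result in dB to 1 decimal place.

91.2 dB

Σ 10^(Lᵢ/10) = 1.322e+09.
L_total = 10·log₁₀(1.322e+09) = 91.2 dB.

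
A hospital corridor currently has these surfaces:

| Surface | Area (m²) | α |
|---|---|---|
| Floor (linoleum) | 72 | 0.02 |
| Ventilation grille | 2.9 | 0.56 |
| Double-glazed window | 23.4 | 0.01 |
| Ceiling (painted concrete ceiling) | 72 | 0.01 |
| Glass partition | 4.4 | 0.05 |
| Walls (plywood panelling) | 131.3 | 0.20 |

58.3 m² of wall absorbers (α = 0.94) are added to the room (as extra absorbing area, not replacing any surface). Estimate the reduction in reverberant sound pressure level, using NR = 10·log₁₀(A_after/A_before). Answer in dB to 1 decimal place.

Total absorption A_before = 72×0.02 + 2.9×0.56 + 23.4×0.01 + 72×0.01 + 4.4×0.05 + 131.3×0.20
  = 1.440 + 1.624 + 0.234 + 0.720 + 0.220 + 26.260 = 30.498 m² sabins.
Added absorption = 58.3 × 0.94 = 54.802 sabins.
New total A_after = 85.300 sabins.
Reduction = 10 log₁₀(A_after/A_before) = 10 log₁₀(2.7969) = 4.5 dB.

4.5 dB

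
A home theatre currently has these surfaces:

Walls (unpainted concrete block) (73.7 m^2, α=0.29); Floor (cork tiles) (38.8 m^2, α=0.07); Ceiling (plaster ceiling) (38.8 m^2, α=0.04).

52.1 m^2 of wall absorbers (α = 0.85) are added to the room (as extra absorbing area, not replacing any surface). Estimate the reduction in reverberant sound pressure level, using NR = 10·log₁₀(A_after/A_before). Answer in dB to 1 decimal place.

Total absorption A_before = 73.7·0.29 + 38.8·0.07 + 38.8·0.04
  = 21.373 + 2.716 + 1.552 = 25.641 m^2 sabins.
Added absorption = 52.1 × 0.85 = 44.285 sabins.
A_after = 25.641 + 44.285 = 69.926 sabins.
NR = 10·log₁₀(69.926/25.641) = 4.4 dB.

4.4 dB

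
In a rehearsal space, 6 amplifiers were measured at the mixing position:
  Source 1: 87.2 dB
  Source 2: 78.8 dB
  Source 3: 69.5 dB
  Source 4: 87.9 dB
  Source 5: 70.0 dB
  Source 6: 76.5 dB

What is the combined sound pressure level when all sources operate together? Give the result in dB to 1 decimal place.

Converting to relative power and adding: 10^(87.2/10) + 10^(78.8/10) + 10^(69.5/10) + 10^(87.9/10) + 10^(70.0/10) + 10^(76.5/10) = 1.281e+09.
L_total = 10·log₁₀(1.281e+09) = 91.1 dB.

91.1 dB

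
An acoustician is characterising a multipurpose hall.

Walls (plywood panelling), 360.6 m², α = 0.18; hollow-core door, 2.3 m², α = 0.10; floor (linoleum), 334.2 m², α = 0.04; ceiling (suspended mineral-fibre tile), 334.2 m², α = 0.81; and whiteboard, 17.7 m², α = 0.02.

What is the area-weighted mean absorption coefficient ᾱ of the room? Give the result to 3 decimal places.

0.333

Total surface area S = 1049.0 m².
Σ(Sᵢαᵢ) = 360.6*0.18 + 2.3*0.10 + 334.2*0.04 + 334.2*0.81 + 17.7*0.02 = 349.562.
ᾱ = 349.562 / 1049.0 = 0.333.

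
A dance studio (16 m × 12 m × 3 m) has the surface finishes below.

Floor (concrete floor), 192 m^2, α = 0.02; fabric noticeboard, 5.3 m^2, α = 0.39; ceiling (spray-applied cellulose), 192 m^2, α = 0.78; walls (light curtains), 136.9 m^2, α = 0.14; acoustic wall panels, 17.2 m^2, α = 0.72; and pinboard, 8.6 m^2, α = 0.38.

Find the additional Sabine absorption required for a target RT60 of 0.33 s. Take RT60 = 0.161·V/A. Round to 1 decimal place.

A₁ = Σ Sᵢαᵢ = 192×0.02 + 5.3×0.39 + 192×0.78 + 136.9×0.14 + 17.2×0.72 + 8.6×0.38 = 190.485 sabins.
Target A₂ = 0.161·576/0.33 = 281.018 sabins (V = 576 m³).
Shortfall: 281.018 − 190.485 = 90.5 sabins.

90.5 sabins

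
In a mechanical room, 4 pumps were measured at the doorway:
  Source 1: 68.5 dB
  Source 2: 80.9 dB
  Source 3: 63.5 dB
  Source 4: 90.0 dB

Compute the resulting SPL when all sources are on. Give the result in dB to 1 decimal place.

90.5 dB

Converting to relative power and adding: 10^(68.5/10) + 10^(80.9/10) + 10^(63.5/10) + 10^(90.0/10) = 1.132e+09.
L_total = 10·log₁₀(1.132e+09) = 90.5 dB.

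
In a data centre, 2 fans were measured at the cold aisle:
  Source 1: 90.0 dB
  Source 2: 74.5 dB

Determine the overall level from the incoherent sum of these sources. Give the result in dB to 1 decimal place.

90.1 dB

Converting to relative power and adding: 10^(90.0/10) + 10^(74.5/10) = 1.028e+09.
L_total = 10·log₁₀(1.028e+09) = 90.1 dB.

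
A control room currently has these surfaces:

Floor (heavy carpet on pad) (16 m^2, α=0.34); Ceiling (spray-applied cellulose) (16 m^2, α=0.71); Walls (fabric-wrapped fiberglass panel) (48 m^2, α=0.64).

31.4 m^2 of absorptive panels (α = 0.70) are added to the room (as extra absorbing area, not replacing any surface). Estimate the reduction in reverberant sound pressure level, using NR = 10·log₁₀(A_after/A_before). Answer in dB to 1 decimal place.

Total absorption A_before = 16×0.34 + 16×0.71 + 48×0.64
  = 5.440 + 11.360 + 30.720 = 47.520 m^2 sabins.
Added absorption = 31.4 × 0.70 = 21.980 sabins.
A_after = 47.520 + 21.980 = 69.500 sabins.
NR = 10·log₁₀(69.500/47.520) = 1.7 dB.

1.7 dB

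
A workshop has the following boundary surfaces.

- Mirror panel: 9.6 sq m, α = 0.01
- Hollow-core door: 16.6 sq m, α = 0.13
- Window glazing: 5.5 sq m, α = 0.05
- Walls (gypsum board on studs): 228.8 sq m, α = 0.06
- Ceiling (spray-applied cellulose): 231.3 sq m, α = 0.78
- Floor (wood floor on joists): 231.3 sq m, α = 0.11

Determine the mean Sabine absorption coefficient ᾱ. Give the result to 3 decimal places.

0.307

Total surface area S = 723.1 sq m.
A = 9.6*0.01 + 16.6*0.13 + 5.5*0.05 + 228.8*0.06 + 231.3*0.78 + 231.3*0.11 = 222.114 sabins.
ᾱ = 222.114 / 723.1 = 0.307.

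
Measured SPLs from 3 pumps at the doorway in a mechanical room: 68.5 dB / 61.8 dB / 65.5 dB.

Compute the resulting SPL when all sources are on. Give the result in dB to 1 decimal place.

70.8 dB

Sum in the linear (power) domain: Σ 10^(Lᵢ/10) = 10^(68.5/10) + 10^(61.8/10) + 10^(65.5/10) = 1.214e+07.
Combined level = 10 log₁₀(1.214e+07) = 70.8 dB.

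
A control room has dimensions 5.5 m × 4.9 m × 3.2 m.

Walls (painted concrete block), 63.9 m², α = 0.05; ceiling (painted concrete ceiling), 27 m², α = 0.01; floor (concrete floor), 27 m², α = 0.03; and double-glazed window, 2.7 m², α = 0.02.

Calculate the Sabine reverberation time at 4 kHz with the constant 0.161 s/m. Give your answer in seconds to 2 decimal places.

Summing Sᵢαᵢ: 3.195 + 0.270 + 0.810 + 0.054 → A = 4.329 sabins.
Room volume: 86.24 m³.
Sabine: RT60 = 0.161 × 86.24 / 4.329 = 3.21 s.

3.21 s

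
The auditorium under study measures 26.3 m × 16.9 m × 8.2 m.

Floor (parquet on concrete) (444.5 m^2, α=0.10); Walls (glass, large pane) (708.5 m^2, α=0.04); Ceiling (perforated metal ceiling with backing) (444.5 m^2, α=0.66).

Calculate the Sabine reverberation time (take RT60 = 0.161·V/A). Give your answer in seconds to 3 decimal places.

1.603 seconds

Total absorption A = 444.5×0.10 + 708.5×0.04 + 444.5×0.66
  = 44.450 + 28.340 + 293.370 = 366.160 m^2 sabins.
Volume V = 26.3 × 16.9 × 8.2 = 3644.654 m³.
RT60 = 0.161 · V / A = 0.161 × 3644.654 / 366.160 = 1.603 s.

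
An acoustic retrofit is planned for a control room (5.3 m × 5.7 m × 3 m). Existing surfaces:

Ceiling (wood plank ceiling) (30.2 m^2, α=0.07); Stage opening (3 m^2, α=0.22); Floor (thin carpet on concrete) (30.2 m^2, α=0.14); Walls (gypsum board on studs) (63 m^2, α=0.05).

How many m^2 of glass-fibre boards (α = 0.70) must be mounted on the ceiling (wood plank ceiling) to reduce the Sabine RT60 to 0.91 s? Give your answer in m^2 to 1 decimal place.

Summing Sᵢαᵢ: 2.114 + 0.660 + 4.228 + 3.150 → A₁ = 10.152 sabins.
Required A₂ = 0.161·90.63/0.91 = 16.035 sabins.
Absorption to add: 16.035 − 10.152 = 5.883 sabins.
Net gain per m^2: Δα = 0.70 − 0.07 = 0.63.
Area = ΔA/Δα = 5.883/0.63 = 9.3 m^2.

9.3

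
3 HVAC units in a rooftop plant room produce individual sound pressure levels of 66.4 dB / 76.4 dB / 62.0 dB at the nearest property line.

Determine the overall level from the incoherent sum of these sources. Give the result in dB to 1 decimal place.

Converting to relative power and adding: 10^(66.4/10) + 10^(76.4/10) + 10^(62.0/10) = 4.96e+07.
L_total = 10·log₁₀(4.96e+07) = 77.0 dB.

77.0 dB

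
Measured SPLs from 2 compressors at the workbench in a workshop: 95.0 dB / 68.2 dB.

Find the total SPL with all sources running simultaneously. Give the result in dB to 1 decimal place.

95.0 dB

Sum in the linear (power) domain: Σ 10^(Lᵢ/10) = 10^(95.0/10) + 10^(68.2/10) = 3.169e+09.
L_total = 10·log₁₀(3.169e+09) = 95.0 dB.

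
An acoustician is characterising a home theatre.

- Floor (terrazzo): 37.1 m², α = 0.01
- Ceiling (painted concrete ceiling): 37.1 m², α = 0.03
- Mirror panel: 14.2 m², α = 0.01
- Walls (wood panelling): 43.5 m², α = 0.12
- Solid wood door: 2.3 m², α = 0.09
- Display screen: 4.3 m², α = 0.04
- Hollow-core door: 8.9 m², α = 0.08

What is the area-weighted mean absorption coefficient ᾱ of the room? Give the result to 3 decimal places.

S = Σ Sᵢ = 37.1 + 37.1 + 14.2 + 43.5 + 2.3 + 4.3 + 8.9 = 147.4 m².
Weighted sum Σ Sα = 7.937.
ᾱ = A/S = 0.054.

0.054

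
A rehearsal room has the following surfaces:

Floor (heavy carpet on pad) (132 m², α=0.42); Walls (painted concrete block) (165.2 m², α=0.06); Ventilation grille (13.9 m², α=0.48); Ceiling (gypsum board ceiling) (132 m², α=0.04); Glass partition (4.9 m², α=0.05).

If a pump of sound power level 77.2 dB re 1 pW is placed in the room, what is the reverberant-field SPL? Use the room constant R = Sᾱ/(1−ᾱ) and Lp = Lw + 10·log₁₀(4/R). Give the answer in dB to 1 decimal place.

A = 77.549 sabins; S = 448.0 m².
ᾱ = 0.1731, so room constant R = A/(1−ᾱ) = 93.783 m².
Lp = 77.2 + 10·log₁₀(4/93.783) = 77.2 + (-13.70) = 63.5 dB.

63.5 dB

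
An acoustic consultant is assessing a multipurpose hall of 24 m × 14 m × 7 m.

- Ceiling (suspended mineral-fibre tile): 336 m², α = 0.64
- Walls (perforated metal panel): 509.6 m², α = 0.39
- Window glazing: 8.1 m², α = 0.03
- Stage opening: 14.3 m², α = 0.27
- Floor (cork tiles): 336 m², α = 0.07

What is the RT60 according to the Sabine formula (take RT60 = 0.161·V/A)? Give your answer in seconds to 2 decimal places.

0.86 s

A = Σ Sᵢαᵢ = 336·0.64 + 509.6·0.39 + 8.1·0.03 + 14.3·0.27 + 336·0.07 = 441.408 sabins.
Room volume: 2352 m³.
T = 0.161 V/A = 0.161·2352/441.408 = 0.86 s.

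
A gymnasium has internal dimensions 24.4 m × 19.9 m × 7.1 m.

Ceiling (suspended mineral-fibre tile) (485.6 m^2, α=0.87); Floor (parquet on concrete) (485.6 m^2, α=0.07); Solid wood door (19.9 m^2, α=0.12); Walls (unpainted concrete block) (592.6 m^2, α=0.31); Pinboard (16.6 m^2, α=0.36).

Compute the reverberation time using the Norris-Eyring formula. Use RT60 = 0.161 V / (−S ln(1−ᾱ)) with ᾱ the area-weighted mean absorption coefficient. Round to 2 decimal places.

0.67 s

Total surface area S = 485.6 + 485.6 + 19.9 + 592.6 + 16.6 = 1600.3 m^2.
Absorption A = 485.6×0.87 + 485.6×0.07 + 19.9×0.12 + 592.6×0.31 + 16.6×0.36 = 648.534 sabins.
ᾱ = 648.534 / 1600.3 = 0.4053.
Eyring denominator: −S ln(1−ᾱ) = 831.673.
V = 24.4 × 19.9 × 7.1 = 3447.476 m³.
T = 0.161·V/[−S·ln(1−ᾱ)] = 0.161·3447.476/831.673 = 0.67 s.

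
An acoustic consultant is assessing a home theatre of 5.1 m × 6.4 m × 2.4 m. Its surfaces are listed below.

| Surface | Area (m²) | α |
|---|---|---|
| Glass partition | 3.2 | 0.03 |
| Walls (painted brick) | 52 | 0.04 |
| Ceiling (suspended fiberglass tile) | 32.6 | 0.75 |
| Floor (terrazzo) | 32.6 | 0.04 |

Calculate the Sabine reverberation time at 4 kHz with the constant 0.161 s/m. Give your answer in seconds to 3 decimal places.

Total absorption A = 3.2·0.03 + 52·0.04 + 32.6·0.75 + 32.6·0.04
  = 0.096 + 2.080 + 24.450 + 1.304 = 27.930 m² sabins.
Room volume: 78.336 m³.
Sabine: RT60 = 0.161 × 78.336 / 27.930 = 0.452 s.

0.452 sec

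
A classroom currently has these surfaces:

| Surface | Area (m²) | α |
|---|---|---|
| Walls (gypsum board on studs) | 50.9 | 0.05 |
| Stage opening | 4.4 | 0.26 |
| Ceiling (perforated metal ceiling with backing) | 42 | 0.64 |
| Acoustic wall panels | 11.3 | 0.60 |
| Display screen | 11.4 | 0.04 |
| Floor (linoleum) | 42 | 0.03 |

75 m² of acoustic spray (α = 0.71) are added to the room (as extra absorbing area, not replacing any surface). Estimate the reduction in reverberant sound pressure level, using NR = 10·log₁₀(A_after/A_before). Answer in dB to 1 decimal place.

Equivalent absorption area: A_before = 50.9·0.05 + 4.4·0.26 + 42·0.64 + 11.3·0.60 + 11.4·0.04 + 42·0.03 = 39.065 m².
Added absorption = 75 × 0.71 = 53.250 sabins.
A_after = 39.065 + 53.250 = 92.315 sabins.
NR = 10·log₁₀(92.315/39.065) = 3.7 dB.

3.7 dB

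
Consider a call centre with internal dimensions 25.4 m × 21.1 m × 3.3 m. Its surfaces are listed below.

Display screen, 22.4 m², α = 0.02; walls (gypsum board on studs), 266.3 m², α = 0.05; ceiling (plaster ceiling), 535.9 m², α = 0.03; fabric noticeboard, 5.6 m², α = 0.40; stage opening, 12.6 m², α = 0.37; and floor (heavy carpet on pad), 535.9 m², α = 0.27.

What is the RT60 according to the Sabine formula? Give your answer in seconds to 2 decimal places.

A = Σ Sᵢαᵢ = 22.4×0.02 + 266.3×0.05 + 535.9×0.03 + 5.6×0.40 + 12.6×0.37 + 535.9×0.27 = 181.435 sabins.
Volume V = 25.4 × 21.1 × 3.3 = 1768.602 m³.
RT60 = 0.161 · V / A = 0.161 × 1768.602 / 181.435 = 1.57 s.

1.57 sec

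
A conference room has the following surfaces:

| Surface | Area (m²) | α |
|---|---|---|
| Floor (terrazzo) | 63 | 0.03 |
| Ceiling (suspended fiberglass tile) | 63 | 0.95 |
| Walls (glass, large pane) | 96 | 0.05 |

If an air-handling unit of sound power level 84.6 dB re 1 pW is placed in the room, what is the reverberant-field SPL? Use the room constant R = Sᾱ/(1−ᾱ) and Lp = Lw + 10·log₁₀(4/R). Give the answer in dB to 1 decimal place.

Σ(Sᵢαᵢ) = 63×0.03 + 63×0.95 + 96×0.05 = 66.540; total area S = 222.0 m².
ᾱ = 0.2997, so room constant R = A/(1−ᾱ) = 95.016 m².
Lp = Lw + 10 log₁₀(4/R) = 84.6 -13.76 = 70.8 dB.

70.8 dB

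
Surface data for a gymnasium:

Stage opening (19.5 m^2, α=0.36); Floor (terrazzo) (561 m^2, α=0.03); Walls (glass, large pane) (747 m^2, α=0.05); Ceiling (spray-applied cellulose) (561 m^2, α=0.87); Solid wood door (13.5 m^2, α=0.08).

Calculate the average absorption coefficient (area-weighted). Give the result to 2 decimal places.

Total surface area S = 1902.0 m^2.
Σ(Sᵢαᵢ) = 19.5·0.36 + 561·0.03 + 747·0.05 + 561·0.87 + 13.5·0.08 = 550.350.
ᾱ = 550.350 / 1902.0 = 0.29.

0.29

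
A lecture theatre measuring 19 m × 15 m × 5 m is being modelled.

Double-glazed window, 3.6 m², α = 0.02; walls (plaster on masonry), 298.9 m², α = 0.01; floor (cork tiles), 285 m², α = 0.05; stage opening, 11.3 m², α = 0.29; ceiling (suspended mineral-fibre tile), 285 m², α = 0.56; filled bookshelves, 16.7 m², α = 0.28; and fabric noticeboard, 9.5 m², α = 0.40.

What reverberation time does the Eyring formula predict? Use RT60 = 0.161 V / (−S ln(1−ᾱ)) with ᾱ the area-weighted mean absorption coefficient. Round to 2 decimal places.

S = Σ Sᵢ = 910.0 m².
Absorption A = 3.6×0.02 + 298.9×0.01 + 285×0.05 + 11.3×0.29 + 285×0.56 + 16.7×0.28 + 9.5×0.40 = 188.664 sabins.
ᾱ = 188.664 / 910.0 = 0.2073.
Eyring denominator: −S ln(1−ᾱ) = 211.402.
V = 19 × 15 × 5 = 1425 m³.
T = 0.161·V/[−S·ln(1−ᾱ)] = 0.161·1425/211.402 = 1.09 s.

1.09 s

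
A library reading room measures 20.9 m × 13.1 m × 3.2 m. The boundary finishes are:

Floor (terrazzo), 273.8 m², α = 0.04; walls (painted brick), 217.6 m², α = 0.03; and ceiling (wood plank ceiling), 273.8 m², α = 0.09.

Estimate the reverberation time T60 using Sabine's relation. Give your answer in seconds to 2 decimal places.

3.35 s

A = Σ Sᵢαᵢ = 273.8·0.04 + 217.6·0.03 + 273.8·0.09 = 42.122 sabins.
Room volume: 876.128 m³.
T = 0.161 V/A = 0.161·876.128/42.122 = 3.35 s.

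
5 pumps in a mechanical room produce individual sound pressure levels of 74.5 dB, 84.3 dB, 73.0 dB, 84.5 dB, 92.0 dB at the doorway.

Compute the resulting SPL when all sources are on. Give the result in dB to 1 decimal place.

93.4 dB

Sum in the linear (power) domain: Σ 10^(Lᵢ/10) = 10^(74.5/10) + 10^(84.3/10) + 10^(73.0/10) + 10^(84.5/10) + 10^(92.0/10) = 2.184e+09.
L_total = 10·log₁₀(2.184e+09) = 93.4 dB.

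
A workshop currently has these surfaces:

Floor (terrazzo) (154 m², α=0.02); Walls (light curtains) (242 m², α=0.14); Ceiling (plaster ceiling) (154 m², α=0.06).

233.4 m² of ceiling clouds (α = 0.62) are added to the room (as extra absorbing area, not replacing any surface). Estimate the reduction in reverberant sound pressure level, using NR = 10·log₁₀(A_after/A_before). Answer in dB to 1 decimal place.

Summing Sᵢαᵢ: 3.080 + 33.880 + 9.240 → A_before = 46.200 sabins.
Treatment contributes 233.4·0.62 = 144.708 sabins.
New total A_after = 190.908 sabins.
NR = 10·log₁₀(190.908/46.200) = 6.2 dB.

6.2 dB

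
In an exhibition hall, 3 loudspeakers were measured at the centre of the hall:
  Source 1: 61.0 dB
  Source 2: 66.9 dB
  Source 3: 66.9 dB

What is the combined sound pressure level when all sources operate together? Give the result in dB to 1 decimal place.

Σ 10^(Lᵢ/10) = 1.105e+07.
L_total = 10·log₁₀(1.105e+07) = 70.4 dB.

70.4 dB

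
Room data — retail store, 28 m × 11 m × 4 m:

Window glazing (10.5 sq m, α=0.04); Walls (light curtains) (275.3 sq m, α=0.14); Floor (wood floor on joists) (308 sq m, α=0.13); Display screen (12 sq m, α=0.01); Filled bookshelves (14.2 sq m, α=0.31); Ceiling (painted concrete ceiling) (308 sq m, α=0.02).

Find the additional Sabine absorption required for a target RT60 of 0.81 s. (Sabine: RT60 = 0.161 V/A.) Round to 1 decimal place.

155.2 sabins

Summing Sᵢαᵢ: 0.420 + 38.542 + 40.040 + 0.120 + 4.402 + 6.160 → A₁ = 89.684 sabins.
For T = 0.81 s, need A₂ = 0.161·V/T = 0.161·1232/0.81 = 244.879 sabins.
Shortfall: 244.879 − 89.684 = 155.2 sabins.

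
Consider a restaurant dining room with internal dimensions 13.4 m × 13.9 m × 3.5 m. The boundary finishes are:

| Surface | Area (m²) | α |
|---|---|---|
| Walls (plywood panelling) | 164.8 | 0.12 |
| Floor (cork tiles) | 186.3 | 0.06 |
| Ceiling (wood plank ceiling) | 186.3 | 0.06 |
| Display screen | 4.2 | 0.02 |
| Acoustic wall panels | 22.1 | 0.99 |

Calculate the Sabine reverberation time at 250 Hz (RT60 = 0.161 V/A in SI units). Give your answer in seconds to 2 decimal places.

A = Σ Sᵢαᵢ = 164.8*0.12 + 186.3*0.06 + 186.3*0.06 + 4.2*0.02 + 22.1*0.99 = 64.095 sabins.
V = 13.4·13.9·3.5 = 651.91 m³.
T = 0.161 V/A = 0.161·651.91/64.095 = 1.64 s.

1.64 s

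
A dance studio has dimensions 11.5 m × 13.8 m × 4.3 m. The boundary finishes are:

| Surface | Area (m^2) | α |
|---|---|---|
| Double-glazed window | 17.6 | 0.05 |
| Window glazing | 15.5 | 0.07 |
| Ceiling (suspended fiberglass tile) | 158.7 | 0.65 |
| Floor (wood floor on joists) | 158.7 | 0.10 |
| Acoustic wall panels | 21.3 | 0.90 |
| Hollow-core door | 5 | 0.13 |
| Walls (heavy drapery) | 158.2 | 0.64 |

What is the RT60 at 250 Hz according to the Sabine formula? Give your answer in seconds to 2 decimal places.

0.45 seconds

A = Σ Sᵢαᵢ = 17.6*0.05 + 15.5*0.07 + 158.7*0.65 + 158.7*0.10 + 21.3*0.90 + 5*0.13 + 158.2*0.64 = 242.058 sabins.
V = 11.5·13.8·4.3 = 682.41 m³.
T = 0.161 V/A = 0.161·682.41/242.058 = 0.45 s.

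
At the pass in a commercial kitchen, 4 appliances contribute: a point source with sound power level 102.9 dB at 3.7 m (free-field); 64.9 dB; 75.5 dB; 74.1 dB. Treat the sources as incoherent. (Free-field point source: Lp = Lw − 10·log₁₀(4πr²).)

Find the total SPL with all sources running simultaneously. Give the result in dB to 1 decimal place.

82.5 dB

Source at 3.7 m: Lp = 102.9 − 10·log₁₀(4π·3.7²) = 102.9 − 10·log₁₀(172.034) = 80.5 dB.
Sum in the linear (power) domain: Σ 10^(Lᵢ/10) = 10^(80.5/10) + 10^(64.9/10) + 10^(75.5/10) + 10^(74.1/10) = 1.765e+08.
Combined level = 10 log₁₀(1.765e+08) = 82.5 dB.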